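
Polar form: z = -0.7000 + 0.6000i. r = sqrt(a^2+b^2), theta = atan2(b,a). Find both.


r = sqrt(0.49+0.36) = sqrt(0.85) = 0.9220
theta = atan2(0.6, -0.7) = 139.3987 degrees

r = 0.9220, theta = 139.3987 degrees


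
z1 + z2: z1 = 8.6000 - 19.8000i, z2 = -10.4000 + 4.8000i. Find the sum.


Real: 8.6 - 10.4 = -1.8
Imag: -19.8 + 4.8 = -15

-1.8000 - 15.0000i


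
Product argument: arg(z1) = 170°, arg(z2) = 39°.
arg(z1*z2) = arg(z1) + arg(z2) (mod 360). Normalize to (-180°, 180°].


arg(z1*z2) = 170° + 39° = 209°
Normalized to (-180°, 180°]: -151°

-151°


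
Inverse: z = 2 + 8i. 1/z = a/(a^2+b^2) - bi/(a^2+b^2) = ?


|z|^2 = 4+64 = 68
1/z = (2 - 8i)/68

1/z = 0.0294 - 0.1176i


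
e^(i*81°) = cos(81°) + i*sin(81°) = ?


cos(81°) = 0.1564
sin(81°) = 0.9877

e^(i*81°) = 0.1564 + 0.9877i


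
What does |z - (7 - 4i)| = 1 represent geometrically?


|z - z0| = r is a circle with center z0 and radius r.
Center = (7, -4), radius = 1

Circle with center (7, -4) and radius 1


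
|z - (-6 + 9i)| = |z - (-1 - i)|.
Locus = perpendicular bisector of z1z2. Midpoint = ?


Equal distances means the locus is the perpendicular bisector of z1 and z2.
Midpoint = ((-6+(-1))/2, (9+(-1))/2) = (-3.5000, 4.0000)

Perpendicular bisector through (-3.5000, 4.0000)


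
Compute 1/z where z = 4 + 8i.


|z|^2 = 16+64 = 80
1/z = (4 - 8i)/80

1/z = 0.0500 - 0.1000i


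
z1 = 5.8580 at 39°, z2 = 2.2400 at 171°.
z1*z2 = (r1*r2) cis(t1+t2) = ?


r = 5.8580 * 2.2400 = 13.1219
theta = 39° + 171° = 210° = 210° (mod 360)

13.1219 cis(210°)


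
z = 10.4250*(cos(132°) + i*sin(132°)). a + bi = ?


a = 10.4250*cos(132°) = 10.4250*(-0.66913) = -6.9757
b = 10.4250*sin(132°) = 10.4250*0.743145 = 7.7473

-6.9757 + 7.7473i


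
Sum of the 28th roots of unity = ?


The sum of all 28th roots of unity is 0.
Geometric series: (1 - w^28)/(1 - w) = (1-1)/(1-w) = 0 since w^28 = 1, w ≠ 1.
Alternatively: coefficient of z^27 in z^28 - 1 is 0.

0


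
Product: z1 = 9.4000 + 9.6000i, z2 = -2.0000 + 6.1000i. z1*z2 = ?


Real = 9.4*(-2) - 9.6*6.1 = -18.8 - 58.56 = -77.36
Imag = 9.4*6.1 - (2)*9.6 = 57.34 - (19.2) = 38.14

-77.3600 + 38.1400i


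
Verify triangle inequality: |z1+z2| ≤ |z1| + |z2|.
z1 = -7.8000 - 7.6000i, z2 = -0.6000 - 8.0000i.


|z1| = sqrt((-7.8)^2 + (-7.6)^2) = sqrt(118.6) = 10.8904
|z2| = sqrt((-0.6)^2 + (-8)^2) = sqrt(64.36) = 8.0225
z1+z2 = -8.4000 - 15.6000i
|z1+z2| = sqrt(313.92) = 17.7178
|z1|+|z2| = 10.8904 + 8.0225 = 18.9129

|z1+z2| = 17.7178 ≤ |z1|+|z2| = 18.9129 (verified)


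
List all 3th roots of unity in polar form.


The 3th roots of unity are cis(360k/3°) for k=0..2
Angle step = 360/3 = 120°
Primitive root: cis(120°)
Primitive root = -0.5000 + 0.8660i

3 roots at angles: 0°, 120°, 240°


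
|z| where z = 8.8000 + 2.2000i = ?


|z| = sqrt(8.8^2 + 2.2^2) = sqrt(77.44 + 4.84) = sqrt(82.28) = 9.0708

|z| = 9.0708


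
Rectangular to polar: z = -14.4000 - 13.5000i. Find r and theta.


r = sqrt(207.36+182.25) = sqrt(389.61) = 19.7385
theta = atan2(-13.5, -14.4) = -136.8476 degrees

r = 19.7385, theta = -136.8476 degrees


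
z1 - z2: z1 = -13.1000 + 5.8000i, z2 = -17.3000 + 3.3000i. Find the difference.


Real: -13.1 + 17.3 = 4.2
Imag: 5.8 - 3.3 = 2.5

4.2000 + 2.5000i


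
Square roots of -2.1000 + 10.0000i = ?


|z| = sqrt(4.41+100) = 10.2181
sqrt((|z|+a)/2) = sqrt((10.2181+(-2.1))/2) = sqrt(4.0591) = 2.0147
sqrt((|z|-a)/2) = sqrt((10.2181-(-2.1))/2) = sqrt(6.1591) = 2.4817

±(2.0147 + 2.4817i) i.e. 2.0147 + 2.4817i and -2.0147 - 2.4817i


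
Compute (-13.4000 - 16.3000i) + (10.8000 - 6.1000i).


Real: -13.4 + 10.8 = -2.6
Imag: -16.3 - 6.1 = -22.4

-2.6000 - 22.4000i


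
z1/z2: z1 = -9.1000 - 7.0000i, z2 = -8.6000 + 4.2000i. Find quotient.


Conjugate of z2 = -8.6000 - 4.2000i
Numerator: (-9.1000 - 7.0000i)(-8.6000 - 4.2000i) = 48.8600 + 98.4200i
Denominator: (-8.6)^2 + 4.2^2 = 91.6
Result = (48.8600 + 98.4200i)/91.6

0.5334 + 1.0745i


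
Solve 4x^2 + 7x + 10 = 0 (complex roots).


disc = 7^2 - 4*4*10 = 49 - 160 = -111
sqrt(|disc|) = sqrt(111) = 10.5357
Real part = -7/(2*4) = -0.8750
Imag part = 10.5357/(2*4) = 1.3170

-0.8750 ± 1.3170i


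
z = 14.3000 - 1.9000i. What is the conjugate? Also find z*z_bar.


z_bar = 14.3000 + 1.9000i
z*z_bar = 14.3^2 + (-1.9)^2 = 204.49 + 3.61 = 208.1

z_bar = 14.3000 + 1.9000i, z*z_bar = 208.1


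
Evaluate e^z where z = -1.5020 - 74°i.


e^-1.5020 = 0.2227
cos(-74°) = 0.2756
sin(-74°) = -0.9613
Real = 0.2227*0.2756 = 0.0614
Imag = 0.2227*(-0.9613) = -0.2141

0.0614 - 0.2141i


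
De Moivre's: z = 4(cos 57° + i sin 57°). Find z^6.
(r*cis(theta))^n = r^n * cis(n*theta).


r^6 = 4^6 = 4096
n*theta = 6*57° = 342° = 342° (mod 360)
a = 4096*cos(342°) = 3895.5275
b = 4096*sin(342°) = -1265.7336

4096 cis(342°) = 3895.5275 - 1265.7336i


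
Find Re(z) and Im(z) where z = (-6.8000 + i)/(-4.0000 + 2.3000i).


Multiply by conjugate: (-6.8000 + i)(-4.0000 - 2.3000i) / ((-4)^2 + 2.3^2)
Numerator real = -6.8*(-4) + 1*2.3 = 29.5
Numerator imag = 1*(-4) - (-6.8)*2.3 = 11.64
Denominator = 21.29
Re(z) = 29.5/21.29 = 1.3856
Im(z) = 11.64/21.29 = 0.5467

Re(z) = 1.3856, Im(z) = 0.5467


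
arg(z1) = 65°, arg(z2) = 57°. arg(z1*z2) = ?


arg(z1*z2) = 65° + 57° = 122°
Normalized to (-180°, 180°]: 122°

122°


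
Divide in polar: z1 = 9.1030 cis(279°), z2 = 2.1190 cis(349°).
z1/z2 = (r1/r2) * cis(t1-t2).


r = 9.1030 / 2.1190 = 4.2959
theta = 279° - 349° = -70° = 290° (mod 360)

4.2959 cis(290°)


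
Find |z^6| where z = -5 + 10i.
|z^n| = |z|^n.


|z| = sqrt(25+100) = sqrt(125) = 11.1803
|z^6| = |z|^6 = (sqrt(125))^6 = 125^3 = 1953125

|z^6| = 1953125


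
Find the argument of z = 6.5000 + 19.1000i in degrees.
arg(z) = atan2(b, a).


Re = 6.5, Im = 19.1
arg = atan2(19.1, 6.5) = 71.2058 degrees

arg(z) = 71.2058 degrees


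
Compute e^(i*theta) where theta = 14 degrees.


cos(14°) = 0.9703
sin(14°) = 0.2419

e^(i*14°) = 0.9703 + 0.2419i


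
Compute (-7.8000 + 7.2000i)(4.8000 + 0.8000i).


Real = -7.8*4.8 - 7.2*0.8 = -37.44 - 5.76 = -43.2
Imag = -7.8*0.8 + 4.8*7.2 = -6.24 + 34.56 = 28.32

-43.2000 + 28.3200i


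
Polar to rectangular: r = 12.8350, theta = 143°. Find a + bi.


a = 12.8350*cos(143°) = 12.8350*(-0.79864) = -10.2505
b = 12.8350*sin(143°) = 12.8350*0.601815 = 7.7243

-10.2505 + 7.7243i


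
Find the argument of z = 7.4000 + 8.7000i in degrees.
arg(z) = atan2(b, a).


Re = 7.4, Im = 8.7
arg = atan2(8.7, 7.4) = 49.6164 degrees

arg(z) = 49.6164 degrees


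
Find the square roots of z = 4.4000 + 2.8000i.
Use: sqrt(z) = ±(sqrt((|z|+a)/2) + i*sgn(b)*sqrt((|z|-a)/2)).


|z| = sqrt(19.36+7.84) = 5.2154
sqrt((|z|+a)/2) = sqrt((5.2154+4.4)/2) = sqrt(4.8077) = 2.1926
sqrt((|z|-a)/2) = sqrt((5.2154-4.4)/2) = sqrt(0.4077) = 0.6385

±(2.1926 + 0.6385i) i.e. 2.1926 + 0.6385i and -2.1926 - 0.6385i


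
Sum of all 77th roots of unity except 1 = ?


With w = e^(2*pi*i/77), all 77 of the 77th roots of unity w^0 = 1, w, ..., w^(76) sum to 0: 1 + w + ... + w^(76) = (1 - w^77)/(1 - w) = 0 since w^77 = 1, w ≠ 1.
Removing the root 1: w + w^2 + ... + w^(76) = 0 - 1 = -1

Sum = -1


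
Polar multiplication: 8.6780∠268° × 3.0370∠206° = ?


r = 8.6780 * 3.0370 = 26.3551
theta = 268° + 206° = 474° = 114° (mod 360)

26.3551 cis(114°)


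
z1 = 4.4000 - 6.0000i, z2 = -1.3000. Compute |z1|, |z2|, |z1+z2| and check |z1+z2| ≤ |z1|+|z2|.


|z1| = sqrt(4.4^2 + (-6)^2) = sqrt(55.36) = 7.4404
|z2| = sqrt((-1.3)^2 + 0^2) = sqrt(1.69) = 1.3000
z1+z2 = 3.1000 - 6.0000i
|z1+z2| = sqrt(45.61) = 6.7535
|z1|+|z2| = 7.4404 + 1.3000 = 8.7404

|z1+z2| = 6.7535 ≤ |z1|+|z2| = 8.7404 (verified)


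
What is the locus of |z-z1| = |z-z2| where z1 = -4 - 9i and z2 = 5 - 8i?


Equal distances means the locus is the perpendicular bisector of z1 and z2.
Midpoint = ((-4+5)/2, (-9+(-8))/2) = (0.5000, -8.5000)

Perpendicular bisector through (0.5000, -8.5000)


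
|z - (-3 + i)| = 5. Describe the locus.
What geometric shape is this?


|z - z0| = r is a circle with center z0 and radius r.
Center = (-3, 1), radius = 5

Circle with center (-3, 1) and radius 5


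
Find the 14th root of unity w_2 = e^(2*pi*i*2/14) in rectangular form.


Angle = 360*2/14 = 51.4286°
a = cos(51.4286°) = 0.6235
b = sin(51.4286°) = 0.7818

0.6235 + 0.7818i


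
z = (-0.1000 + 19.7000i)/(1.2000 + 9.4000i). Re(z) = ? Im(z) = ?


Multiply by conjugate: (-0.1000 + 19.7000i)(1.2000 - 9.4000i) / (1.2^2 + 9.4^2)
Numerator real = -0.1*1.2 + 19.7*9.4 = 185.06
Numerator imag = 19.7*1.2 - (-0.1)*9.4 = 24.58
Denominator = 89.8
Re(z) = 185.06/89.8 = 2.0608
Im(z) = 24.58/89.8 = 0.2737

Re(z) = 2.0608, Im(z) = 0.2737


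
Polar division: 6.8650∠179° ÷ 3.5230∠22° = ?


r = 6.8650 / 3.5230 = 1.9486
theta = 179° - 22° = 157° = 157° (mod 360)

1.9486 cis(157°)


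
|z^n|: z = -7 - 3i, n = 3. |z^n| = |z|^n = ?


|z| = sqrt(49+9) = sqrt(58) = 7.6158
|z^3| = |z|^3 = (sqrt(58))^3 = 58*sqrt(58)

|z^3| = 58*sqrt(58) ≈ 441.7148


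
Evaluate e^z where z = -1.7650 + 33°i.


e^-1.7650 = 0.1712
cos(33°) = 0.8387
sin(33°) = 0.5446
Real = 0.1712*0.8387 = 0.1436
Imag = 0.1712*0.5446 = 0.0932

0.1436 + 0.0932i


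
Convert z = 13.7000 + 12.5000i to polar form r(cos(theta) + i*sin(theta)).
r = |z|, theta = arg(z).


r = sqrt(187.69+156.25) = sqrt(343.94) = 18.5456
theta = atan2(12.5, 13.7) = 42.3776 degrees

r = 18.5456, theta = 42.3776 degrees


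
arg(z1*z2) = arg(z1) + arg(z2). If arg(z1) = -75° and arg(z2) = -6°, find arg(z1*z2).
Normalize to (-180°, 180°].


arg(z1*z2) = -75° - 6° = -81°
Normalized to (-180°, 180°]: -81°

-81°


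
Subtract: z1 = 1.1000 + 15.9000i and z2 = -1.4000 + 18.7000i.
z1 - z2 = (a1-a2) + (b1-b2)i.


Real: 1.1 + 1.4 = 2.5
Imag: 15.9 - 18.7 = -2.8

2.5000 - 2.8000i


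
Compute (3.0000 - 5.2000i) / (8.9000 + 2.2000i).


Conjugate of z2 = 8.9000 - 2.2000i
Numerator: (3.0000 - 5.2000i)(8.9000 - 2.2000i) = 15.2600 - 52.8800i
Denominator: 8.9^2 + 2.2^2 = 84.05
Result = (15.2600 - 52.8800i)/84.05

0.1816 - 0.6291i


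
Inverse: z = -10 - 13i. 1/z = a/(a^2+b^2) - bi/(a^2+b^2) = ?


|z|^2 = 100+169 = 269
1/z = (-10 + 13i)/269

1/z = -0.0372 + 0.0483i


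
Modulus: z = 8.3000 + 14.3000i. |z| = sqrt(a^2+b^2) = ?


|z| = sqrt(8.3^2 + 14.3^2) = sqrt(68.89 + 204.49) = sqrt(273.38) = 16.5342

|z| = 16.5342


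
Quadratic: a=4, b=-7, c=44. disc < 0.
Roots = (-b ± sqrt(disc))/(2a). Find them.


disc = (-7)^2 - 4*4*44 = 49 - 704 = -655
sqrt(|disc|) = sqrt(655) = 25.5930
Real part = 7/(2*4) = 0.8750
Imag part = 25.5930/(2*4) = 3.1991

0.8750 ± 3.1991i


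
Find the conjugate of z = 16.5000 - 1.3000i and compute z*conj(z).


z_bar = 16.5000 + 1.3000i
z*z_bar = 16.5^2 + (-1.3)^2 = 272.25 + 1.69 = 273.94

z_bar = 16.5000 + 1.3000i, z*z_bar = 273.94


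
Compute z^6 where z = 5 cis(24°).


r^6 = 5^6 = 15625
n*theta = 6*24° = 144° = 144° (mod 360)
a = 15625*cos(144°) = -12640.8905
b = 15625*sin(144°) = 9184.1446

15625 cis(144°) = -12640.8905 + 9184.1446i


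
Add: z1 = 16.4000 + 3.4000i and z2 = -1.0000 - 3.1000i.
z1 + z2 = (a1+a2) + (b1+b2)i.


Real: 16.4 - 1 = 15.4
Imag: 3.4 - 3.1 = 0.3

15.4000 + 0.3000i


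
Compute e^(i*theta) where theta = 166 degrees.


cos(166°) = -0.9703
sin(166°) = 0.2419

e^(i*166°) = -0.9703 + 0.2419i


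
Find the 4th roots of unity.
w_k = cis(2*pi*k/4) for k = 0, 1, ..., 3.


The 4th roots of unity are cis(360k/4°) for k=0..3
Angle step = 360/4 = 90°
Primitive root: cis(90°)
Primitive root = 0 + 1.0000i

4 roots at angles: 0°, 90°, 180°, 270°


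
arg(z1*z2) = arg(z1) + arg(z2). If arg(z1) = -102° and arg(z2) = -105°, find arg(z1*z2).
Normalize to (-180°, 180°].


arg(z1*z2) = -102° - 105° = -207°
Normalized to (-180°, 180°]: 153°

153°


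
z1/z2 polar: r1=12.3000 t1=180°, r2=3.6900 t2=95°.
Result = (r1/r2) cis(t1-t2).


r = 12.3000 / 3.6900 = 3.3333
theta = 180° - 95° = 85° = 85° (mod 360)

3.3333 cis(85°)


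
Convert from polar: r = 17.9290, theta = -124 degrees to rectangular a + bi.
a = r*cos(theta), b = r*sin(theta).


a = 17.9290*cos(-124°) = 17.9290*(-0.559193) = -10.0258
b = 17.9290*sin(-124°) = 17.9290*(-0.829038) = -14.8638

-10.0258 - 14.8638i


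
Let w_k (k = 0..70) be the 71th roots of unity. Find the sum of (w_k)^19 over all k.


The roots are w_k = w^k with w = e^(2*pi*i/71), and (w^k)^19 = (w^19)^k.
So S = 1 + u + u^2 + ... + u^(70) with u = w^19.
19 = 0*71 + 19, so 19 is not a multiple of 71: u = w^19 ≠ 1 (w is a primitive 71th root), while u^71 = (w^71)^19 = 1.
Geometric series: S = (1 - u^71)/(1 - u) = (1 - 1)/(1 - u) = 0

S = 0


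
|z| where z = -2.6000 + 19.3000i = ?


|z| = sqrt((-2.6)^2 + 19.3^2) = sqrt(6.76 + 372.49) = sqrt(379.25) = 19.4743

|z| = 19.4743


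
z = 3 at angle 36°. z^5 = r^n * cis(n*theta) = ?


r^5 = 3^5 = 243
n*theta = 5*36° = 180° = 180° (mod 360)
a = 243*cos(180°) = -243.0000
b = 243*sin(180°) = 0

243 cis(180°) = -243.0000 + 0i


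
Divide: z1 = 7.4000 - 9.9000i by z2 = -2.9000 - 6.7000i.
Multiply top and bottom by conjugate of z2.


Conjugate of z2 = -2.9000 + 6.7000i
Numerator: (7.4000 - 9.9000i)(-2.9000 + 6.7000i) = 44.8700 + 78.2900i
Denominator: (-2.9)^2 + (-6.7)^2 = 53.3
Result = (44.8700 + 78.2900i)/53.3

0.8418 + 1.4689i


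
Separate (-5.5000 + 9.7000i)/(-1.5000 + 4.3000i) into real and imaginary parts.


Multiply by conjugate: (-5.5000 + 9.7000i)(-1.5000 - 4.3000i) / ((-1.5)^2 + 4.3^2)
Numerator real = -5.5*(-1.5) + 9.7*4.3 = 49.96
Numerator imag = 9.7*(-1.5) - (-5.5)*4.3 = 9.1
Denominator = 20.74
Re(z) = 49.96/20.74 = 2.4089
Im(z) = 9.1/20.74 = 0.4388

Re(z) = 2.4089, Im(z) = 0.4388


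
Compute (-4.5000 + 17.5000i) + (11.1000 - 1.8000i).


Real: -4.5 + 11.1 = 6.6
Imag: 17.5 - 1.8 = 15.7

6.6000 + 15.7000i


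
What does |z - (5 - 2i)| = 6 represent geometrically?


|z - z0| = r is a circle with center z0 and radius r.
Center = (5, -2), radius = 6

Circle with center (5, -2) and radius 6


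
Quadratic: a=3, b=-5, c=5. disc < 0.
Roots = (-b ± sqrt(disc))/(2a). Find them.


disc = (-5)^2 - 4*3*5 = 25 - 60 = -35
sqrt(|disc|) = sqrt(35) = 5.9161
Real part = 5/(2*3) = 0.8333
Imag part = 5.9161/(2*3) = 0.9860

0.8333 ± 0.9860i


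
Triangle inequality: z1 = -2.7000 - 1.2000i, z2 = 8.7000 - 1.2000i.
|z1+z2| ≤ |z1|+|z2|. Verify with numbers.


|z1| = sqrt((-2.7)^2 + (-1.2)^2) = sqrt(8.73) = 2.9547
|z2| = sqrt(8.7^2 + (-1.2)^2) = sqrt(77.13) = 8.7824
z1+z2 = 6.0000 - 2.4000i
|z1+z2| = sqrt(41.76) = 6.4622
|z1|+|z2| = 2.9547 + 8.7824 = 11.7371

|z1+z2| = 6.4622 ≤ |z1|+|z2| = 11.7371 (verified)


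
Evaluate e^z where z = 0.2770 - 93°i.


e^0.2770 = 1.3192
cos(-93°) = -0.0523
sin(-93°) = -0.9986
Real = 1.3192*(-0.0523) = -0.0690
Imag = 1.3192*(-0.9986) = -1.3174

-0.0690 - 1.3174i


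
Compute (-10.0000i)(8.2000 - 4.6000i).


Real = 0*8.2 - (-10)*(-4.6) = 0 - 46 = -46
Imag = 0*(-4.6) + 8.2*(-10) = 0 - (82) = -82

-46.0000 - 82.0000i


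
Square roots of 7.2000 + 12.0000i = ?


|z| = sqrt(51.84+144) = 13.9943
sqrt((|z|+a)/2) = sqrt((13.9943+7.2)/2) = sqrt(10.5971) = 3.2553
sqrt((|z|-a)/2) = sqrt((13.9943-7.2)/2) = sqrt(3.3971) = 1.8431

±(3.2553 + 1.8431i) i.e. 3.2553 + 1.8431i and -3.2553 - 1.8431i


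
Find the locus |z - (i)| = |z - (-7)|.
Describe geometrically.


Equal distances means the locus is the perpendicular bisector of z1 and z2.
Midpoint = ((0+(-7))/2, (1+0)/2) = (-3.5000, 0.5000)

Perpendicular bisector through (-3.5000, 0.5000)


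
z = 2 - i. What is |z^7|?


|z| = sqrt(4+1) = sqrt(5) = 2.2361
|z^7| = |z|^7 = (sqrt(5))^7 = 5^3 * sqrt(5) = 125*sqrt(5)

|z^7| = 125*sqrt(5) ≈ 279.5085


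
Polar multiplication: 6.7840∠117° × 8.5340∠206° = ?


r = 6.7840 * 8.5340 = 57.8947
theta = 117° + 206° = 323° = 323° (mod 360)

57.8947 cis(323°)


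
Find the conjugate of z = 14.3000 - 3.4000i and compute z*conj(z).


z_bar = 14.3000 + 3.4000i
z*z_bar = 14.3^2 + (-3.4)^2 = 204.49 + 11.56 = 216.05

z_bar = 14.3000 + 3.4000i, z*z_bar = 216.05


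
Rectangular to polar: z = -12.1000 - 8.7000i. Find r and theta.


r = sqrt(146.41+75.69) = sqrt(222.1) = 14.9030
theta = atan2(-8.7, -12.1) = -144.2836 degrees

r = 14.9030, theta = -144.2836 degrees


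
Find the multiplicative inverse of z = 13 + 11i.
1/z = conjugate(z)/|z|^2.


|z|^2 = 169+121 = 290
1/z = (13 - 11i)/290

1/z = 0.0448 - 0.0379i


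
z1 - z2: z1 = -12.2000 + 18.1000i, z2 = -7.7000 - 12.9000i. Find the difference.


Real: -12.2 + 7.7 = -4.5
Imag: 18.1 + 12.9 = 31

-4.5000 + 31.0000i


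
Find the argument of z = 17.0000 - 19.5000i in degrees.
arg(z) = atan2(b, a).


Re = 17, Im = -19.5
arg = atan2(-19.5, 17) = -48.9182 degrees

arg(z) = -48.9182 degrees


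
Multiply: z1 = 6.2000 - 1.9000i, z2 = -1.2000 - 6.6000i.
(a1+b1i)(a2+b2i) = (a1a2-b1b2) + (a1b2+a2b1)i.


Real = 6.2*(-1.2) - (-1.9)*(-6.6) = -7.44 - 12.54 = -19.98
Imag = 6.2*(-6.6) - (1.2)*(-1.9) = -40.92 + 2.28 = -38.64

-19.9800 - 38.6400i


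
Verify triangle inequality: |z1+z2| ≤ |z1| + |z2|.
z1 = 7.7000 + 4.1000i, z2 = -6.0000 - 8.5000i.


|z1| = sqrt(7.7^2 + 4.1^2) = sqrt(76.1) = 8.7235
|z2| = sqrt((-6)^2 + (-8.5)^2) = sqrt(108.25) = 10.4043
z1+z2 = 1.7000 - 4.4000i
|z1+z2| = sqrt(22.25) = 4.7170
|z1|+|z2| = 8.7235 + 10.4043 = 19.1278

|z1+z2| = 4.7170 ≤ |z1|+|z2| = 19.1278 (verified)


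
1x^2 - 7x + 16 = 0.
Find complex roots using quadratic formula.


disc = (-7)^2 - 4*1*16 = 49 - 64 = -15
sqrt(|disc|) = sqrt(15) = 3.8730
Real part = 7/(2*1) = 3.5000
Imag part = 3.8730/(2*1) = 1.9365

3.5000 ± 1.9365i


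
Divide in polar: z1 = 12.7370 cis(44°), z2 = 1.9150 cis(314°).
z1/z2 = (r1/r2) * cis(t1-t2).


r = 12.7370 / 1.9150 = 6.6512
theta = 44° - 314° = -270° = 90° (mod 360)

6.6512 cis(90°)


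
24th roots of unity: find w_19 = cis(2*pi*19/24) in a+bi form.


Angle = 360*19/24 = 285°
a = cos(285°) = 0.2588
b = sin(285°) = -0.9659

0.2588 - 0.9659i


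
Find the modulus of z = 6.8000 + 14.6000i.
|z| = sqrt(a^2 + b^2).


|z| = sqrt(6.8^2 + 14.6^2) = sqrt(46.24 + 213.16) = sqrt(259.4) = 16.1059

|z| = 16.1059


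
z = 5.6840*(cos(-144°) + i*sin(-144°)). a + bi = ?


a = 5.6840*cos(-144°) = 5.6840*(-0.80902) = -4.5985
b = 5.6840*sin(-144°) = 5.6840*(-0.58779) = -3.3410

-4.5985 - 3.3410i


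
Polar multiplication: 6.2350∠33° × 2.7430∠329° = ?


r = 6.2350 * 2.7430 = 17.1026
theta = 33° + 329° = 362° = 2° (mod 360)

17.1026 cis(2°)


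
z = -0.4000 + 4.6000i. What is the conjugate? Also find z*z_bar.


z_bar = -0.4000 - 4.6000i
z*z_bar = (-0.4)^2 + 4.6^2 = 0.16 + 21.16 = 21.32

z_bar = -0.4000 - 4.6000i, z*z_bar = 21.32


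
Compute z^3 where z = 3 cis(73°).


r^3 = 3^3 = 27
n*theta = 3*73° = 219° = 219° (mod 360)
a = 27*cos(219°) = -20.9829
b = 27*sin(219°) = -16.9917

27 cis(219°) = -20.9829 - 16.9917i


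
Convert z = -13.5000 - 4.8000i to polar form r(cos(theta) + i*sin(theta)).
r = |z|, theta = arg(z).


r = sqrt(182.25+23.04) = sqrt(205.29) = 14.3279
theta = atan2(-4.8, -13.5) = -160.4269 degrees

r = 14.3279, theta = -160.4269 degrees


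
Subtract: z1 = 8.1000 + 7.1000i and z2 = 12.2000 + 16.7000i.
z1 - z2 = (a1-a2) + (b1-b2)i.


Real: 8.1 - 12.2 = -4.1
Imag: 7.1 - 16.7 = -9.6

-4.1000 - 9.6000i


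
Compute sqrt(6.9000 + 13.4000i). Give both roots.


|z| = sqrt(47.61+179.56) = 15.0722
sqrt((|z|+a)/2) = sqrt((15.0722+6.9)/2) = sqrt(10.9861) = 3.3145
sqrt((|z|-a)/2) = sqrt((15.0722-6.9)/2) = sqrt(4.0861) = 2.0214

±(3.3145 + 2.0214i) i.e. 3.3145 + 2.0214i and -3.3145 - 2.0214i


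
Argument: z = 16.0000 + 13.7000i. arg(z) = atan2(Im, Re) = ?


Re = 16, Im = 13.7
arg = atan2(13.7, 16) = 40.5718 degrees

arg(z) = 40.5718 degrees


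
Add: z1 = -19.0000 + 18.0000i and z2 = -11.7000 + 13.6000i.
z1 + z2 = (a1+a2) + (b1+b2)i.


Real: -19 - 11.7 = -30.7
Imag: 18 + 13.6 = 31.6

-30.7000 + 31.6000i


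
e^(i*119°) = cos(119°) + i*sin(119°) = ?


cos(119°) = -0.4848
sin(119°) = 0.8746

e^(i*119°) = -0.4848 + 0.8746i


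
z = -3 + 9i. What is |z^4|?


|z| = sqrt(9+81) = sqrt(90) = 9.4868
|z^4| = |z|^4 = (sqrt(90))^4 = 90^2 = 8100

|z^4| = 8100


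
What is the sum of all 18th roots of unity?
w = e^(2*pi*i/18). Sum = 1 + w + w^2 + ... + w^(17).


The sum of all 18th roots of unity is 0.
Geometric series: (1 - w^18)/(1 - w) = (1-1)/(1-w) = 0 since w^18 = 1, w ≠ 1.
Alternatively: coefficient of z^17 in z^18 - 1 is 0.

0


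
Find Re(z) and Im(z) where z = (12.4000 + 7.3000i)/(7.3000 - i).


Multiply by conjugate: (12.4000 + 7.3000i)(7.3000 + i) / (7.3^2 + (-1)^2)
Numerator real = 12.4*7.3 + 7.3*(-1) = 83.22
Numerator imag = 7.3*7.3 - 12.4*(-1) = 65.69
Denominator = 54.29
Re(z) = 83.22/54.29 = 1.5329
Im(z) = 65.69/54.29 = 1.2100

Re(z) = 1.5329, Im(z) = 1.2100


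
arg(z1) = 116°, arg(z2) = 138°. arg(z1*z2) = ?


arg(z1*z2) = 116° + 138° = 254°
Normalized to (-180°, 180°]: -106°

-106°


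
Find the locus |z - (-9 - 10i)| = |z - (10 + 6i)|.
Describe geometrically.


Equal distances means the locus is the perpendicular bisector of z1 and z2.
Midpoint = ((-9+10)/2, (-10+6)/2) = (0.5000, -2.0000)

Perpendicular bisector through (0.5000, -2.0000)


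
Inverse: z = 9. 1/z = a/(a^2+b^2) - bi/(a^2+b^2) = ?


|z|^2 = 81+0 = 81
1/z = (9 - 0i)/81

1/z = 0.1111 + 0i


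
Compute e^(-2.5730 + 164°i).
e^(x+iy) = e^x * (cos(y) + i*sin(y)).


e^-2.5730 = 0.07631
cos(164°) = -0.9613
sin(164°) = 0.2756
Real = 0.07631*(-0.9613) = -0.0734
Imag = 0.07631*0.2756 = 0.0210

-0.0734 + 0.0210i


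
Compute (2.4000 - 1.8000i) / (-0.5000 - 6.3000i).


Conjugate of z2 = -0.5000 + 6.3000i
Numerator: (2.4000 - 1.8000i)(-0.5000 + 6.3000i) = 10.1400 + 16.0200i
Denominator: (-0.5)^2 + (-6.3)^2 = 39.94
Result = (10.1400 + 16.0200i)/39.94

0.2539 + 0.4011i


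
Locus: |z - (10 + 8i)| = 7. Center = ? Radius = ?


|z - z0| = r is a circle with center z0 and radius r.
Center = (10, 8), radius = 7

Circle with center (10, 8) and radius 7


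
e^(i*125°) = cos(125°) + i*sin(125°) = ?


cos(125°) = -0.5736
sin(125°) = 0.8192

e^(i*125°) = -0.5736 + 0.8192i


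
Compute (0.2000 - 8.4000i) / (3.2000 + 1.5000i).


Conjugate of z2 = 3.2000 - 1.5000i
Numerator: (0.2000 - 8.4000i)(3.2000 - 1.5000i) = -11.9600 - 27.1800i
Denominator: 3.2^2 + 1.5^2 = 12.49
Result = (-11.9600 - 27.1800i)/12.49

-0.9576 - 2.1761i


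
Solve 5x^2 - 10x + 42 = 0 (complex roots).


disc = (-10)^2 - 4*5*42 = 100 - 840 = -740
sqrt(|disc|) = sqrt(740) = 27.2029
Real part = 10/(2*5) = 1.0000
Imag part = 27.2029/(2*5) = 2.7203

1.0000 ± 2.7203i


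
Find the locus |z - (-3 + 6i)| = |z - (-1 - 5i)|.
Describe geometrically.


Equal distances means the locus is the perpendicular bisector of z1 and z2.
Midpoint = ((-3+(-1))/2, (6+(-5))/2) = (-2.0000, 0.5000)

Perpendicular bisector through (-2.0000, 0.5000)


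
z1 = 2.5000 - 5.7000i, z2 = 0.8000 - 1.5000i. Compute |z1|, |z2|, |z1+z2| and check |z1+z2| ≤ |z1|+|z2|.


|z1| = sqrt(2.5^2 + (-5.7)^2) = sqrt(38.74) = 6.2241
|z2| = sqrt(0.8^2 + (-1.5)^2) = sqrt(2.89) = 1.7000
z1+z2 = 3.3000 - 7.2000i
|z1+z2| = sqrt(62.73) = 7.9202
|z1|+|z2| = 6.2241 + 1.7000 = 7.9241

|z1+z2| = 7.9202 ≤ |z1|+|z2| = 7.9241 (verified)


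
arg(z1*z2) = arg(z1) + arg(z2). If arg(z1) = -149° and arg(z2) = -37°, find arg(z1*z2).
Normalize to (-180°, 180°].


arg(z1*z2) = -149° - 37° = -186°
Normalized to (-180°, 180°]: 174°

174°


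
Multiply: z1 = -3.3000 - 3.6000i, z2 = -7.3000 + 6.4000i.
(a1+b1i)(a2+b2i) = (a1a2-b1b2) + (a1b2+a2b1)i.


Real = -3.3*(-7.3) - (-3.6)*6.4 = 24.09 - (-23.04) = 47.13
Imag = -3.3*6.4 - (7.3)*(-3.6) = -21.12 + 26.28 = 5.16

47.1300 + 5.1600i


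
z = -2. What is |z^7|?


|z| = sqrt(4+0) = sqrt(4) = 2
|z^7| = |z|^7 = 2^7 = 128

|z^7| = 128


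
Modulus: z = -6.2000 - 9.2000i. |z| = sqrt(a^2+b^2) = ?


|z| = sqrt((-6.2)^2 + (-9.2)^2) = sqrt(38.44 + 84.64) = sqrt(123.08) = 11.0941

|z| = 11.0941


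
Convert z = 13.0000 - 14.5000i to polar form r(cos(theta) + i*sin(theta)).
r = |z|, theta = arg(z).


r = sqrt(169+210.25) = sqrt(379.25) = 19.4743
theta = atan2(-14.5, 13) = -48.1221 degrees

r = 19.4743, theta = -48.1221 degrees


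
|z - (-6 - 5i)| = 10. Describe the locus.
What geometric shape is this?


|z - z0| = r is a circle with center z0 and radius r.
Center = (-6, -5), radius = 10

Circle with center (-6, -5) and radius 10


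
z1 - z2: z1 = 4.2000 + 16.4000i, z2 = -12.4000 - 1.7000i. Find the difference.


Real: 4.2 + 12.4 = 16.6
Imag: 16.4 + 1.7 = 18.1

16.6000 + 18.1000i


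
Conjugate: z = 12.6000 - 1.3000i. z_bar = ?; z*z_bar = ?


z_bar = 12.6000 + 1.3000i
z*z_bar = 12.6^2 + (-1.3)^2 = 158.76 + 1.69 = 160.45

z_bar = 12.6000 + 1.3000i, z*z_bar = 160.45


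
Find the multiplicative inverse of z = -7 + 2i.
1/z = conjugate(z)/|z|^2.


|z|^2 = 49+4 = 53
1/z = (-7 - 2i)/53

1/z = -0.1321 - 0.0377i


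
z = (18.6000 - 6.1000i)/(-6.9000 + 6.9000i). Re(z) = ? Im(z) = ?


Multiply by conjugate: (18.6000 - 6.1000i)(-6.9000 - 6.9000i) / ((-6.9)^2 + 6.9^2)
Numerator real = 18.6*(-6.9) - (6.1)*6.9 = -170.43
Numerator imag = -6.1*(-6.9) - 18.6*6.9 = -86.25
Denominator = 95.22
Re(z) = -170.43/95.22 = -1.7899
Im(z) = -86.25/95.22 = -0.9058

Re(z) = -1.7899, Im(z) = -0.9058


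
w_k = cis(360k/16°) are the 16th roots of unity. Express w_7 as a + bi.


Angle = 360*7/16 = 157.5°
a = cos(157.5°) = -0.9239
b = sin(157.5°) = 0.3827

-0.9239 + 0.3827i


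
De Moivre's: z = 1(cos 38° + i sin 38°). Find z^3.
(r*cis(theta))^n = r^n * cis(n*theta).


r^3 = 1^3 = 1
n*theta = 3*38° = 114° = 114° (mod 360)
a = 1*cos(114°) = -0.4067
b = 1*sin(114°) = 0.9135

1 cis(114°) = -0.4067 + 0.9135i


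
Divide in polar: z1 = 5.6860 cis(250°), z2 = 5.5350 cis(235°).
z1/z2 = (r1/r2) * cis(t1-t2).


r = 5.6860 / 5.5350 = 1.0273
theta = 250° - 235° = 15° = 15° (mod 360)

1.0273 cis(15°)


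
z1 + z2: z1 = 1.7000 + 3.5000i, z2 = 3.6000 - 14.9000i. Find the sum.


Real: 1.7 + 3.6 = 5.3
Imag: 3.5 - 14.9 = -11.4

5.3000 - 11.4000i


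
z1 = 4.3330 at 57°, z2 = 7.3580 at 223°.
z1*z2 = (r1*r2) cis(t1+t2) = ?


r = 4.3330 * 7.3580 = 31.8822
theta = 57° + 223° = 280° = 280° (mod 360)

31.8822 cis(280°)


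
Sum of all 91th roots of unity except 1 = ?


With w = e^(2*pi*i/91), all 91 of the 91th roots of unity w^0 = 1, w, ..., w^(90) sum to 0: 1 + w + ... + w^(90) = (1 - w^91)/(1 - w) = 0 since w^91 = 1, w ≠ 1.
Removing the root 1: w + w^2 + ... + w^(90) = 0 - 1 = -1

Sum = -1


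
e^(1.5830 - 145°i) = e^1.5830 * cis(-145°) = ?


e^1.5830 = 4.8695
cos(-145°) = -0.81915
sin(-145°) = -0.5736
Real = 4.8695*(-0.81915) = -3.9889
Imag = 4.8695*(-0.5736) = -2.7931

-3.9889 - 2.7931i


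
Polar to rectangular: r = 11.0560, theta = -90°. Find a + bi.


a = 11.0560*cos(-90°) = 11.0560*0 = 0
b = 11.0560*sin(-90°) = 11.0560*(-1) = -11.0560

0 - 11.0560i


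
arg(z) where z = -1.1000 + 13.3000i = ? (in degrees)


Re = -1.1, Im = 13.3
arg = atan2(13.3, -1.1) = 94.7280 degrees

arg(z) = 94.7280 degrees


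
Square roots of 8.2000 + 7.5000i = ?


|z| = sqrt(67.24+56.25) = 11.1126
sqrt((|z|+a)/2) = sqrt((11.1126+8.2)/2) = sqrt(9.6563) = 3.1075
sqrt((|z|-a)/2) = sqrt((11.1126-8.2)/2) = sqrt(1.4563) = 1.2068

±(3.1075 + 1.2068i) i.e. 3.1075 + 1.2068i and -3.1075 - 1.2068i


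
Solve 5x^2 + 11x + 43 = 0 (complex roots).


disc = 11^2 - 4*5*43 = 121 - 860 = -739
sqrt(|disc|) = sqrt(739) = 27.1846
Real part = -11/(2*5) = -1.1000
Imag part = 27.1846/(2*5) = 2.7185

-1.1000 ± 2.7185i


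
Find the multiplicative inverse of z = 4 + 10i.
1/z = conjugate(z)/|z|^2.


|z|^2 = 16+100 = 116
1/z = (4 - 10i)/116

1/z = 0.0345 - 0.0862i


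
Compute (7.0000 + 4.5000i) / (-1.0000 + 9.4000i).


Conjugate of z2 = -1.0000 - 9.4000i
Numerator: (7.0000 + 4.5000i)(-1.0000 - 9.4000i) = 35.3000 - 70.3000i
Denominator: (-1)^2 + 9.4^2 = 89.36
Result = (35.3000 - 70.3000i)/89.36

0.3950 - 0.7867i


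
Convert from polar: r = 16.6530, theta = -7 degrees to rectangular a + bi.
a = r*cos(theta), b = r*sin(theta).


a = 16.6530*cos(-7°) = 16.6530*0.99255 = 16.5289
b = 16.6530*sin(-7°) = 16.6530*(-0.12187) = -2.0295

16.5289 - 2.0295i


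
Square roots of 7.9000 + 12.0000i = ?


|z| = sqrt(62.41+144) = 14.3670
sqrt((|z|+a)/2) = sqrt((14.3670+7.9)/2) = sqrt(11.1335) = 3.3367
sqrt((|z|-a)/2) = sqrt((14.3670-7.9)/2) = sqrt(3.2335) = 1.7982

±(3.3367 + 1.7982i) i.e. 3.3367 + 1.7982i and -3.3367 - 1.7982i


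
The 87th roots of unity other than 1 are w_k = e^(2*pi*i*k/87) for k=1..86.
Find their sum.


With w = e^(2*pi*i/87), all 87 of the 87th roots of unity w^0 = 1, w, ..., w^(86) sum to 0: 1 + w + ... + w^(86) = (1 - w^87)/(1 - w) = 0 since w^87 = 1, w ≠ 1.
Removing the root 1: w + w^2 + ... + w^(86) = 0 - 1 = -1

Sum = -1


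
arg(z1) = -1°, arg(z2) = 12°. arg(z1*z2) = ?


arg(z1*z2) = -1° + 12° = 11°
Normalized to (-180°, 180°]: 11°

11°


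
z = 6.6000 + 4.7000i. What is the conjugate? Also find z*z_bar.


z_bar = 6.6000 - 4.7000i
z*z_bar = 6.6^2 + 4.7^2 = 43.56 + 22.09 = 65.65

z_bar = 6.6000 - 4.7000i, z*z_bar = 65.65


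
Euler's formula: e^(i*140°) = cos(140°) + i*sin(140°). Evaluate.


cos(140°) = -0.7660
sin(140°) = 0.6428

e^(i*140°) = -0.7660 + 0.6428i


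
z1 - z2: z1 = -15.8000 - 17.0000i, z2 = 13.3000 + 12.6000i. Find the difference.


Real: -15.8 - 13.3 = -29.1
Imag: -17 - 12.6 = -29.6

-29.1000 - 29.6000i


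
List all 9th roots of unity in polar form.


The 9th roots of unity are cis(360k/9°) for k=0..8
Angle step = 360/9 = 40°
Primitive root: cis(40°)
Primitive root = 0.7660 + 0.6428i

9 roots at angles: 0°, 40°, 80°, 120°, 160°, 200°, 240°, 280°, 320°


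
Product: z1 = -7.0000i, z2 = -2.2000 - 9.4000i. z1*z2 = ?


Real = 0*(-2.2) - (-7)*(-9.4) = 0 - 65.8 = -65.8
Imag = 0*(-9.4) - (2.2)*(-7) = 0 + 15.4 = 15.4

-65.8000 + 15.4000i


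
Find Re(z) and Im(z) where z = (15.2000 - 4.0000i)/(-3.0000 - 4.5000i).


Multiply by conjugate: (15.2000 - 4.0000i)(-3.0000 + 4.5000i) / ((-3)^2 + (-4.5)^2)
Numerator real = 15.2*(-3) - (4)*(-4.5) = -27.6
Numerator imag = -4*(-3) - 15.2*(-4.5) = 80.4
Denominator = 29.25
Re(z) = -27.6/29.25 = -0.9436
Im(z) = 80.4/29.25 = 2.7487

Re(z) = -0.9436, Im(z) = 2.7487


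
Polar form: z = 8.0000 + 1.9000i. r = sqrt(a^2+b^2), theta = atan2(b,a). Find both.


r = sqrt(64+3.61) = sqrt(67.61) = 8.2225
theta = atan2(1.9, 8) = 13.3602 degrees

r = 8.2225, theta = 13.3602 degrees


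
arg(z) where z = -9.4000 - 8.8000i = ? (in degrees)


Re = -9.4, Im = -8.8
arg = atan2(-8.8, -9.4) = -136.8882 degrees

arg(z) = -136.8882 degrees


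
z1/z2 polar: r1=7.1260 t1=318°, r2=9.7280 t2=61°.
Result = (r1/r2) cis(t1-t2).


r = 7.1260 / 9.7280 = 0.7325
theta = 318° - 61° = 257° = 257° (mod 360)

0.7325 cis(257°)


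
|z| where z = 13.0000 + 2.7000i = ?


|z| = sqrt(13^2 + 2.7^2) = sqrt(169 + 7.29) = sqrt(176.29) = 13.2774

|z| = 13.2774


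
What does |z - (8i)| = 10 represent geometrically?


|z - z0| = r is a circle with center z0 and radius r.
Center = (0, 8), radius = 10

Circle with center (0, 8) and radius 10


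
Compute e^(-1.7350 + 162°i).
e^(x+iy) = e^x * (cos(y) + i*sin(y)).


e^-1.7350 = 0.1764
cos(162°) = -0.9511
sin(162°) = 0.309
Real = 0.1764*(-0.9511) = -0.1678
Imag = 0.1764*0.309 = 0.0545

-0.1678 + 0.0545i


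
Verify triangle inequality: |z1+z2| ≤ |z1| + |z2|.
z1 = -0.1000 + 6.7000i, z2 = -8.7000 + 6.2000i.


|z1| = sqrt((-0.1)^2 + 6.7^2) = sqrt(44.9) = 6.7007
|z2| = sqrt((-8.7)^2 + 6.2^2) = sqrt(114.13) = 10.6832
z1+z2 = -8.8000 + 12.9000i
|z1+z2| = sqrt(243.85) = 15.6157
|z1|+|z2| = 6.7007 + 10.6832 = 17.3839

|z1+z2| = 15.6157 ≤ |z1|+|z2| = 17.3839 (verified)


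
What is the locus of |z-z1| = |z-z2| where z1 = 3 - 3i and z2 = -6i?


Equal distances means the locus is the perpendicular bisector of z1 and z2.
Midpoint = ((3+0)/2, (-3+(-6))/2) = (1.5000, -4.5000)

Perpendicular bisector through (1.5000, -4.5000)


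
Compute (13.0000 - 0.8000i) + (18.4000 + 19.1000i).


Real: 13 + 18.4 = 31.4
Imag: -0.8 + 19.1 = 18.3

31.4000 + 18.3000i


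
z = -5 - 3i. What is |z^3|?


|z| = sqrt(25+9) = sqrt(34) = 5.8310
|z^3| = |z|^3 = (sqrt(34))^3 = 34*sqrt(34)

|z^3| = 34*sqrt(34) ≈ 198.2524


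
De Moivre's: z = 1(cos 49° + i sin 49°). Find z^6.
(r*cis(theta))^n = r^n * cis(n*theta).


r^6 = 1^6 = 1
n*theta = 6*49° = 294° = 294° (mod 360)
a = 1*cos(294°) = 0.4067
b = 1*sin(294°) = -0.9135

1 cis(294°) = 0.4067 - 0.9135i


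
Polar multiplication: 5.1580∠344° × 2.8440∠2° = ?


r = 5.1580 * 2.8440 = 14.6694
theta = 344° + 2° = 346° = 346° (mod 360)

14.6694 cis(346°)


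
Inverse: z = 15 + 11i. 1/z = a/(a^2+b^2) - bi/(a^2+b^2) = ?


|z|^2 = 225+121 = 346
1/z = (15 - 11i)/346

1/z = 0.0434 - 0.0318i


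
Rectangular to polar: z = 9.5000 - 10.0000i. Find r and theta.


r = sqrt(90.25+100) = sqrt(190.25) = 13.7931
theta = atan2(-10, 9.5) = -46.4688 degrees

r = 13.7931, theta = -46.4688 degrees


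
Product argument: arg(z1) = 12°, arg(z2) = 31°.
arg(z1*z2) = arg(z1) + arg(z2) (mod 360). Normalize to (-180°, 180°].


arg(z1*z2) = 12° + 31° = 43°
Normalized to (-180°, 180°]: 43°

43°


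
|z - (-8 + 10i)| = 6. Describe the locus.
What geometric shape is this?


|z - z0| = r is a circle with center z0 and radius r.
Center = (-8, 10), radius = 6

Circle with center (-8, 10) and radius 6


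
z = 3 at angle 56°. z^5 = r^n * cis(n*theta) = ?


r^5 = 3^5 = 243
n*theta = 5*56° = 280° = 280° (mod 360)
a = 243*cos(280°) = 42.1965
b = 243*sin(280°) = -239.3083

243 cis(280°) = 42.1965 - 239.3083i


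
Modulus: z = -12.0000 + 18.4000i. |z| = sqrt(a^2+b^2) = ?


|z| = sqrt((-12)^2 + 18.4^2) = sqrt(144 + 338.56) = sqrt(482.56) = 21.9672

|z| = 21.9672


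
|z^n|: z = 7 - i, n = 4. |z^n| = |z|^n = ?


|z| = sqrt(49+1) = sqrt(50) = 7.0711
|z^4| = |z|^4 = (sqrt(50))^4 = 50^2 = 2500

|z^4| = 2500


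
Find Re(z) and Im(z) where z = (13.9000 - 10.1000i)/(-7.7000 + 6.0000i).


Multiply by conjugate: (13.9000 - 10.1000i)(-7.7000 - 6.0000i) / ((-7.7)^2 + 6^2)
Numerator real = 13.9*(-7.7) - (10.1)*6 = -167.63
Numerator imag = -10.1*(-7.7) - 13.9*6 = -5.63
Denominator = 95.29
Re(z) = -167.63/95.29 = -1.7592
Im(z) = -5.63/95.29 = -0.0591

Re(z) = -1.7592, Im(z) = -0.0591


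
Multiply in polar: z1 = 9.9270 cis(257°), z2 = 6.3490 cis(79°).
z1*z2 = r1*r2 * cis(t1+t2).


r = 9.9270 * 6.3490 = 63.0265
theta = 257° + 79° = 336° = 336° (mod 360)

63.0265 cis(336°)


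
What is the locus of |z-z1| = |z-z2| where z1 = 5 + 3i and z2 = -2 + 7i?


Equal distances means the locus is the perpendicular bisector of z1 and z2.
Midpoint = ((5+(-2))/2, (3+7)/2) = (1.5000, 5.0000)

Perpendicular bisector through (1.5000, 5.0000)


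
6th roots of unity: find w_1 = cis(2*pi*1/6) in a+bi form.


Angle = 360*1/6 = 60°
a = cos(60°) = 0.5000
b = sin(60°) = 0.8660

0.5000 + 0.8660i


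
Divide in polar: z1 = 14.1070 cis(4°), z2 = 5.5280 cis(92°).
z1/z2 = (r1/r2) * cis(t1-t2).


r = 14.1070 / 5.5280 = 2.5519
theta = 4° - 92° = -88° = 272° (mod 360)

2.5519 cis(272°)


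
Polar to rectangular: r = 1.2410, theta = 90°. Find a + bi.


a = 1.2410*cos(90°) = 1.2410*0 = 0
b = 1.2410*sin(90°) = 1.2410*1 = 1.2410

0 + 1.2410i


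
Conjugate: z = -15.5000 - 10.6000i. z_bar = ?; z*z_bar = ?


z_bar = -15.5000 + 10.6000i
z*z_bar = (-15.5)^2 + (-10.6)^2 = 240.25 + 112.36 = 352.61

z_bar = -15.5000 + 10.6000i, z*z_bar = 352.61


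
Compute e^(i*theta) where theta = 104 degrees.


cos(104°) = -0.2419
sin(104°) = 0.9703

e^(i*104°) = -0.2419 + 0.9703i


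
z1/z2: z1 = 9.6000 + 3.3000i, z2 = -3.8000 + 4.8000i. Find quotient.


Conjugate of z2 = -3.8000 - 4.8000i
Numerator: (9.6000 + 3.3000i)(-3.8000 - 4.8000i) = -20.6400 - 58.6200i
Denominator: (-3.8)^2 + 4.8^2 = 37.48
Result = (-20.6400 - 58.6200i)/37.48

-0.5507 - 1.5640i


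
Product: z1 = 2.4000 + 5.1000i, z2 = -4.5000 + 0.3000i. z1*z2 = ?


Real = 2.4*(-4.5) - 5.1*0.3 = -10.8 - 1.53 = -12.33
Imag = 2.4*0.3 - (4.5)*5.1 = 0.72 - (22.95) = -22.23

-12.3300 - 22.2300i


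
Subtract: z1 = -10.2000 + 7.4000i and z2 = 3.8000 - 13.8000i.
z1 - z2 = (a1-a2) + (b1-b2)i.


Real: -10.2 - 3.8 = -14
Imag: 7.4 + 13.8 = 21.2

-14.0000 + 21.2000i


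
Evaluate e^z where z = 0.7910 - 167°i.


e^0.7910 = 2.2056
cos(-167°) = -0.9744
sin(-167°) = -0.224951
Real = 2.2056*(-0.9744) = -2.1491
Imag = 2.2056*(-0.224951) = -0.4962

-2.1491 - 0.4962i


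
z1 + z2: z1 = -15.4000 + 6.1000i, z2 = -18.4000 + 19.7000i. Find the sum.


Real: -15.4 - 18.4 = -33.8
Imag: 6.1 + 19.7 = 25.8

-33.8000 + 25.8000i


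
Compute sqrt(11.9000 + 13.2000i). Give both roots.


|z| = sqrt(141.61+174.24) = 17.7722
sqrt((|z|+a)/2) = sqrt((17.7722+11.9)/2) = sqrt(14.8361) = 3.8518
sqrt((|z|-a)/2) = sqrt((17.7722-11.9)/2) = sqrt(2.9361) = 1.7135

±(3.8518 + 1.7135i) i.e. 3.8518 + 1.7135i and -3.8518 - 1.7135i


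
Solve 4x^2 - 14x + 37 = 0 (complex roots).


disc = (-14)^2 - 4*4*37 = 196 - 592 = -396
sqrt(|disc|) = sqrt(396) = 19.8997
Real part = 14/(2*4) = 1.7500
Imag part = 19.8997/(2*4) = 2.4875

1.7500 ± 2.4875i


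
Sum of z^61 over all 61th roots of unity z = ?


The roots are w_k = w^k with w = e^(2*pi*i/61), and (w^k)^61 = (w^61)^k.
So S = 1 + u + u^2 + ... + u^(60) with u = w^61.
61 = 1*61 + 0, so 61 is a multiple of 61 and u = (w^61)^1 = 1.
Every one of the 61 terms equals 1: S = 61

S = 61


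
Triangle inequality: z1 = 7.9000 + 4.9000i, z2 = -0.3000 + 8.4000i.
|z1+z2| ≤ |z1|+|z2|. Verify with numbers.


|z1| = sqrt(7.9^2 + 4.9^2) = sqrt(86.42) = 9.2962
|z2| = sqrt((-0.3)^2 + 8.4^2) = sqrt(70.65) = 8.4054
z1+z2 = 7.6000 + 13.3000i
|z1+z2| = sqrt(234.65) = 15.3183
|z1|+|z2| = 9.2962 + 8.4054 = 17.7016

|z1+z2| = 15.3183 ≤ |z1|+|z2| = 17.7016 (verified)


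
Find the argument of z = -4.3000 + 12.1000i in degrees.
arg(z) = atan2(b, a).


Re = -4.3, Im = 12.1
arg = atan2(12.1, -4.3) = 109.5638 degrees

arg(z) = 109.5638 degrees


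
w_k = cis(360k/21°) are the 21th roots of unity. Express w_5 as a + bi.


Angle = 360*5/21 = 85.7143°
a = cos(85.7143°) = 0.0747
b = sin(85.7143°) = 0.9972

0.0747 + 0.9972i


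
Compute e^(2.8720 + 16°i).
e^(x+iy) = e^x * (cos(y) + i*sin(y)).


e^2.8720 = 17.6723
cos(16°) = 0.96126
sin(16°) = 0.27564
Real = 17.6723*0.96126 = 16.9877
Imag = 17.6723*0.27564 = 4.8712

16.9877 + 4.8712i


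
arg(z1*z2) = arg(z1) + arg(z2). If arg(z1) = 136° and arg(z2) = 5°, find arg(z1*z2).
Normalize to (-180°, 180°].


arg(z1*z2) = 136° + 5° = 141°
Normalized to (-180°, 180°]: 141°

141°


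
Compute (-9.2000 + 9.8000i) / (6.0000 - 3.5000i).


Conjugate of z2 = 6.0000 + 3.5000i
Numerator: (-9.2000 + 9.8000i)(6.0000 + 3.5000i) = -89.5000 + 26.6000i
Denominator: 6^2 + (-3.5)^2 = 48.25
Result = (-89.5000 + 26.6000i)/48.25

-1.8549 + 0.5513i


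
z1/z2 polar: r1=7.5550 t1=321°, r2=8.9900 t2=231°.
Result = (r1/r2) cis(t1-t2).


r = 7.5550 / 8.9900 = 0.8404
theta = 321° - 231° = 90° = 90° (mod 360)

0.8404 cis(90°)


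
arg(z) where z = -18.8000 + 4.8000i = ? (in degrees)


Re = -18.8, Im = 4.8
arg = atan2(4.8, -18.8) = 165.6773 degrees

arg(z) = 165.6773 degrees
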